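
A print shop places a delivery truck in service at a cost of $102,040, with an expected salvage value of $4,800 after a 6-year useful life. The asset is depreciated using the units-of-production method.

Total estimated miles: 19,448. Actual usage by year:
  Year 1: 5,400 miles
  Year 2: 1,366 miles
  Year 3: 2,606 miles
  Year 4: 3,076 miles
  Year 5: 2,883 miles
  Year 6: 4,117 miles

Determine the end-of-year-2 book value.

Depreciable base = $102,040 − $4,800 = $97,240.
Rate = $97,240 / 19,448 miles = $5 per mile.
Year 1: 5,400 × $5 = $27,000. Book value $75,040.
Year 2: 1,366 × $5 = $6,830. Book value $68,210.

$68,210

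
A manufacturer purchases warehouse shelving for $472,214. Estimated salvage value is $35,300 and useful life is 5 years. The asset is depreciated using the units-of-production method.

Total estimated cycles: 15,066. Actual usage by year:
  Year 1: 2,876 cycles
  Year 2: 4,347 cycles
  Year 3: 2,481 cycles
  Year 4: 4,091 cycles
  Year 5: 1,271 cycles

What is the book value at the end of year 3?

Depreciable base = $472,214 − $35,300 = $436,914.
Rate = $436,914 / 15,066 cycles = $29 per cycle.
Year 1: 2,876 × $29 = $83,404. Book value $388,810.
Year 2: 4,347 × $29 = $126,063. Book value $262,747.
Year 3: 2,481 × $29 = $71,949. Book value $190,798.

$190,798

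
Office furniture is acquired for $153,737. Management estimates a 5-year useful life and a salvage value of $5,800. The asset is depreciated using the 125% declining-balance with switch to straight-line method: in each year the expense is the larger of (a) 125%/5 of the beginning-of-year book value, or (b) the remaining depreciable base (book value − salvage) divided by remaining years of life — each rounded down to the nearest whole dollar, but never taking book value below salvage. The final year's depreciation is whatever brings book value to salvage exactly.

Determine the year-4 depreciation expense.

$26,893

Depreciable base = $153,737 − $5,800 = $147,937.
Year 1: DB = ⌊$153,737 × 125%/5⌋ = $38,434; SL = ⌊$147,937/5⌋ = $29,587 → take DB $38,434. Book value $115,303.
Year 2: DB = ⌊$115,303 × 125%/5⌋ = $28,825; SL = ⌊$109,503/4⌋ = $27,375 → take DB $28,825. Book value $86,478.
Year 3: DB = ⌊$86,478 × 125%/5⌋ = $21,619; SL = ⌊$80,678/3⌋ = $26,892 → take SL $26,892. Book value $59,586.
Year 4: DB = ⌊$59,586 × 125%/5⌋ = $14,896; SL = ⌊$53,786/2⌋ = $26,893 → take SL $26,893. Book value $32,693.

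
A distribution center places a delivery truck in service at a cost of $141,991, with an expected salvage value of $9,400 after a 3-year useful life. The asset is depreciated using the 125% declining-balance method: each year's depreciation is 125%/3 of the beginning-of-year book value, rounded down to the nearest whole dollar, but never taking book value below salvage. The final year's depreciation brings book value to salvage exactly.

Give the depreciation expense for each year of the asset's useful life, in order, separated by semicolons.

Depreciable base = $141,991 − $9,400 = $132,591.
Year 1: ⌊$141,991 × 125%/3⌋ = $59,162. Book value $82,829.
Year 2: ⌊$82,829 × 125%/3⌋ = $34,512. Book value $48,317.
Year 3 (final): $48,317 − $9,400 = $38,917. Book value $9,400.

$59,162; $34,512; $38,917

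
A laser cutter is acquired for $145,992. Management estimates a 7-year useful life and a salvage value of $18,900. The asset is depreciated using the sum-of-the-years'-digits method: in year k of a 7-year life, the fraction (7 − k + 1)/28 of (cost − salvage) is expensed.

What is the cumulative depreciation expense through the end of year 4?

Depreciable base = $145,992 − $18,900 = $127,092.
Sum of the years' digits = 7+6+5+4+3+2+1 = 28.
Year 1: $127,092 × 7/28 = $31,773. Book value $114,219.
Year 2: $127,092 × 6/28 = $27,234. Book value $86,985.
Year 3: $127,092 × 5/28 = $22,695. Book value $64,290.
Year 4: $127,092 × 4/28 = $18,156. Book value $46,134.
Accumulated through year 4 = $145,992 − $46,134 = $99,858.

$99,858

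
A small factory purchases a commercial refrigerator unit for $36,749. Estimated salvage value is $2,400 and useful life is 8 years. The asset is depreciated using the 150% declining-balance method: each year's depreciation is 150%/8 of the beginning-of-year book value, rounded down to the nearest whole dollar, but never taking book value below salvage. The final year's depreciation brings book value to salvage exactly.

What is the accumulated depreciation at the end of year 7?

$28,157

Depreciable base = $36,749 − $2,400 = $34,349.
Year 1: ⌊$36,749 × 150%/8⌋ = $6,890. Book value $29,859.
Year 2: ⌊$29,859 × 150%/8⌋ = $5,598. Book value $24,261.
Year 3: ⌊$24,261 × 150%/8⌋ = $4,548. Book value $19,713.
Year 4: ⌊$19,713 × 150%/8⌋ = $3,696. Book value $16,017.
Year 5: ⌊$16,017 × 150%/8⌋ = $3,003. Book value $13,014.
Year 6: ⌊$13,014 × 150%/8⌋ = $2,440. Book value $10,574.
Year 7: ⌊$10,574 × 150%/8⌋ = $1,982. Book value $8,592.
Accumulated through year 7 = $36,749 − $8,592 = $28,157.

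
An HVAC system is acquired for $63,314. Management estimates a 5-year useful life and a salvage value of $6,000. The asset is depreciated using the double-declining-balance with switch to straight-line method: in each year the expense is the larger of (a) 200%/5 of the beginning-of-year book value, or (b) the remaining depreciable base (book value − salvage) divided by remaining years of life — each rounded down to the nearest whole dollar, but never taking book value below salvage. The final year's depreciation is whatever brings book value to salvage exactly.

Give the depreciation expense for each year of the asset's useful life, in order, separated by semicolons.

Depreciable base = $63,314 − $6,000 = $57,314.
Year 1: DB = ⌊$63,314 × 200%/5⌋ = $25,325; SL = ⌊$57,314/5⌋ = $11,462 → take DB $25,325. Book value $37,989.
Year 2: DB = ⌊$37,989 × 200%/5⌋ = $15,195; SL = ⌊$31,989/4⌋ = $7,997 → take DB $15,195. Book value $22,794.
Year 3: DB = ⌊$22,794 × 200%/5⌋ = $9,117; SL = ⌊$16,794/3⌋ = $5,598 → take DB $9,117. Book value $13,677.
Year 4: DB = ⌊$13,677 × 200%/5⌋ = $5,470; SL = ⌊$7,677/2⌋ = $3,838 → take DB $5,470. Book value $8,207.
Year 5 (final): $8,207 − $6,000 = $2,207. Book value $6,000.

$25,325; $15,195; $9,117; $5,470; $2,207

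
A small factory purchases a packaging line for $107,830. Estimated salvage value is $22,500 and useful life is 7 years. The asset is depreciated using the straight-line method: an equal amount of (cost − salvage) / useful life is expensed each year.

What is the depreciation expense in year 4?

Depreciable base = $107,830 − $22,500 = $85,330.
Annual expense = $85,330 / 7 = $12,190.

$12,190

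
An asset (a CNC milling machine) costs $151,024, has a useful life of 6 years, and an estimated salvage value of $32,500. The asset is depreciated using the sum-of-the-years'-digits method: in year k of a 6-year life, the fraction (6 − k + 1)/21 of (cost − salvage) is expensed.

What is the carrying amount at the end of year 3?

Depreciable base = $151,024 − $32,500 = $118,524.
Sum of the years' digits = 6+5+4+3+2+1 = 21.
Year 1: $118,524 × 6/21 = $33,864. Book value $117,160.
Year 2: $118,524 × 5/21 = $28,220. Book value $88,940.
Year 3: $118,524 × 4/21 = $22,576. Book value $66,364.

$66,364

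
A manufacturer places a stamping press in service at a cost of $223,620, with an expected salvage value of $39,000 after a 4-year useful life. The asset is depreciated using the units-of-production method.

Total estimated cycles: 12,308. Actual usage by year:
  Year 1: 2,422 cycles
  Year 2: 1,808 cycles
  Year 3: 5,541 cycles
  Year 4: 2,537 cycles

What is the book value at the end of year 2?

$160,170

Depreciable base = $223,620 − $39,000 = $184,620.
Rate = $184,620 / 12,308 cycles = $15 per cycle.
Year 1: 2,422 × $15 = $36,330. Book value $187,290.
Year 2: 1,808 × $15 = $27,120. Book value $160,170.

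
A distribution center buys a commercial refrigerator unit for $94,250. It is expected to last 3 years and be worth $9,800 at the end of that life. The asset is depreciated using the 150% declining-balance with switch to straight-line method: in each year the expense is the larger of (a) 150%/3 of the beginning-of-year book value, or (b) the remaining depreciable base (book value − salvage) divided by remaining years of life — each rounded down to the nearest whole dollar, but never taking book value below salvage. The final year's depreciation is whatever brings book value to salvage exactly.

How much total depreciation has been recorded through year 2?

Depreciable base = $94,250 − $9,800 = $84,450.
Year 1: DB = ⌊$94,250 × 150%/3⌋ = $47,125; SL = ⌊$84,450/3⌋ = $28,150 → take DB $47,125. Book value $47,125.
Year 2: DB = ⌊$47,125 × 150%/3⌋ = $23,562; SL = ⌊$37,325/2⌋ = $18,662 → take DB $23,562. Book value $23,563.
Accumulated through year 2 = $94,250 − $23,563 = $70,687.

$70,687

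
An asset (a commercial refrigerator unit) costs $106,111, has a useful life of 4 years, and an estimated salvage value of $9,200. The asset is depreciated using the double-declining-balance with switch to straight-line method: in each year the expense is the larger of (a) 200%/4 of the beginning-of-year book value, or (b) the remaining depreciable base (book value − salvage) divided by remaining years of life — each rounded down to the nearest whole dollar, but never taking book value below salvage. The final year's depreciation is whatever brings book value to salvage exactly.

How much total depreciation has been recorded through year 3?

Depreciable base = $106,111 − $9,200 = $96,911.
Year 1: DB = ⌊$106,111 × 200%/4⌋ = $53,055; SL = ⌊$96,911/4⌋ = $24,227 → take DB $53,055. Book value $53,056.
Year 2: DB = ⌊$53,056 × 200%/4⌋ = $26,528; SL = ⌊$43,856/3⌋ = $14,618 → take DB $26,528. Book value $26,528.
Year 3: DB = ⌊$26,528 × 200%/4⌋ = $13,264; SL = ⌊$17,328/2⌋ = $8,664 → take DB $13,264. Book value $13,264.
Accumulated through year 3 = $106,111 − $13,264 = $92,847.

$92,847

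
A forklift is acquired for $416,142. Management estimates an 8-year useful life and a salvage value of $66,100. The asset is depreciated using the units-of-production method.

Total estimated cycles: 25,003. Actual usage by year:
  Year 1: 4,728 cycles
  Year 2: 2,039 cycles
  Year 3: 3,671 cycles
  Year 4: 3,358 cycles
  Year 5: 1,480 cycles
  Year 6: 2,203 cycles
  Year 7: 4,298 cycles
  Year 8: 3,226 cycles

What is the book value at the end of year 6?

Depreciable base = $416,142 − $66,100 = $350,042.
Rate = $350,042 / 25,003 cycles = $14 per cycle.
Year 1: 4,728 × $14 = $66,192. Book value $349,950.
Year 2: 2,039 × $14 = $28,546. Book value $321,404.
Year 3: 3,671 × $14 = $51,394. Book value $270,010.
Year 4: 3,358 × $14 = $47,012. Book value $222,998.
Year 5: 1,480 × $14 = $20,720. Book value $202,278.
Year 6: 2,203 × $14 = $30,842. Book value $171,436.

$171,436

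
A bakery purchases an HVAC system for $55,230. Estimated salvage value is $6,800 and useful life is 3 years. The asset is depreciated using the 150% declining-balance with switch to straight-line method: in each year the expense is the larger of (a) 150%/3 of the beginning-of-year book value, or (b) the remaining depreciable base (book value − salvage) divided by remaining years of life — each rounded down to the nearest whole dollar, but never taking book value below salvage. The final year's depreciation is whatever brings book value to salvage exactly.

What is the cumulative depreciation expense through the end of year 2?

Depreciable base = $55,230 − $6,800 = $48,430.
Year 1: DB = ⌊$55,230 × 150%/3⌋ = $27,615; SL = ⌊$48,430/3⌋ = $16,143 → take DB $27,615. Book value $27,615.
Year 2: DB = ⌊$27,615 × 150%/3⌋ = $13,807; SL = ⌊$20,815/2⌋ = $10,407 → take DB $13,807. Book value $13,808.
Accumulated through year 2 = $55,230 − $13,808 = $41,422.

$41,422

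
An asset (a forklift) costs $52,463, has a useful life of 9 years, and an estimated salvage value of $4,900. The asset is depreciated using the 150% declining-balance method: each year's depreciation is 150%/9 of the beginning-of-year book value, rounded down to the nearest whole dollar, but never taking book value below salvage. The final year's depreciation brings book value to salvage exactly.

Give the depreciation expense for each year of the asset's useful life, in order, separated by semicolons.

$8,743; $7,286; $6,072; $5,060; $4,217; $3,514; $2,928; $2,440; $7,303

Depreciable base = $52,463 − $4,900 = $47,563.
Year 1: ⌊$52,463 × 150%/9⌋ = $8,743. Book value $43,720.
Year 2: ⌊$43,720 × 150%/9⌋ = $7,286. Book value $36,434.
Year 3: ⌊$36,434 × 150%/9⌋ = $6,072. Book value $30,362.
Year 4: ⌊$30,362 × 150%/9⌋ = $5,060. Book value $25,302.
Year 5: ⌊$25,302 × 150%/9⌋ = $4,217. Book value $21,085.
Year 6: ⌊$21,085 × 150%/9⌋ = $3,514. Book value $17,571.
Year 7: ⌊$17,571 × 150%/9⌋ = $2,928. Book value $14,643.
Year 8: ⌊$14,643 × 150%/9⌋ = $2,440. Book value $12,203.
Year 9 (final): $12,203 − $4,900 = $7,303. Book value $4,900.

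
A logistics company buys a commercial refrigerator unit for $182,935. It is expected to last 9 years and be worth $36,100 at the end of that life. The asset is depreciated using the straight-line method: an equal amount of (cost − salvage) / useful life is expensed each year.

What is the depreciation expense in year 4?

Depreciable base = $182,935 − $36,100 = $146,835.
Annual expense = $146,835 / 9 = $16,315.

$16,315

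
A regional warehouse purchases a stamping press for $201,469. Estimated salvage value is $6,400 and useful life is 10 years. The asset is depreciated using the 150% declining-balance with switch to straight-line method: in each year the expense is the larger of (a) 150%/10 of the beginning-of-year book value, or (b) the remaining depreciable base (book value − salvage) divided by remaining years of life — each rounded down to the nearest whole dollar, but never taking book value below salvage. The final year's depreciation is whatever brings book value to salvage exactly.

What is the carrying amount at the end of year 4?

Depreciable base = $201,469 − $6,400 = $195,069.
Year 1: DB = ⌊$201,469 × 150%/10⌋ = $30,220; SL = ⌊$195,069/10⌋ = $19,506 → take DB $30,220. Book value $171,249.
Year 2: DB = ⌊$171,249 × 150%/10⌋ = $25,687; SL = ⌊$164,849/9⌋ = $18,316 → take DB $25,687. Book value $145,562.
Year 3: DB = ⌊$145,562 × 150%/10⌋ = $21,834; SL = ⌊$139,162/8⌋ = $17,395 → take DB $21,834. Book value $123,728.
Year 4: DB = ⌊$123,728 × 150%/10⌋ = $18,559; SL = ⌊$117,328/7⌋ = $16,761 → take DB $18,559. Book value $105,169.

$105,169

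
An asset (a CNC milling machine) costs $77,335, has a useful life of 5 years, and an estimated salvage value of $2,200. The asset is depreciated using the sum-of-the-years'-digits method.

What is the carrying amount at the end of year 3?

$17,227

Depreciable base = $77,335 − $2,200 = $75,135.
Sum of the years' digits = 5+4+3+2+1 = 15.
Year 1: $75,135 × 5/15 = $25,045. Book value $52,290.
Year 2: $75,135 × 4/15 = $20,036. Book value $32,254.
Year 3: $75,135 × 3/15 = $15,027. Book value $17,227.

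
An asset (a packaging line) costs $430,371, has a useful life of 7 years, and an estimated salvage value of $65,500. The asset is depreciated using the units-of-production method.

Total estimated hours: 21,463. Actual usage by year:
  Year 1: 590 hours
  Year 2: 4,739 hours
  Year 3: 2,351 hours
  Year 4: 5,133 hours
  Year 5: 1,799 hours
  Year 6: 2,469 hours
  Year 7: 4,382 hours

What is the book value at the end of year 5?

$181,967

Depreciable base = $430,371 − $65,500 = $364,871.
Rate = $364,871 / 21,463 hours = $17 per hour.
Year 1: 590 × $17 = $10,030. Book value $420,341.
Year 2: 4,739 × $17 = $80,563. Book value $339,778.
Year 3: 2,351 × $17 = $39,967. Book value $299,811.
Year 4: 5,133 × $17 = $87,261. Book value $212,550.
Year 5: 1,799 × $17 = $30,583. Book value $181,967.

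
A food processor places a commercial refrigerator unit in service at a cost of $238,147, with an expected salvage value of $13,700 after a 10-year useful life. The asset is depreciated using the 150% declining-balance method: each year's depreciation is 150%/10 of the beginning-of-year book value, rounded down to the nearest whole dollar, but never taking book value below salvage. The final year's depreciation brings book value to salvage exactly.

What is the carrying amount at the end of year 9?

$55,161

Depreciable base = $238,147 − $13,700 = $224,447.
Year 1: ⌊$238,147 × 150%/10⌋ = $35,722. Book value $202,425.
Year 2: ⌊$202,425 × 150%/10⌋ = $30,363. Book value $172,062.
Year 3: ⌊$172,062 × 150%/10⌋ = $25,809. Book value $146,253.
Year 4: ⌊$146,253 × 150%/10⌋ = $21,937. Book value $124,316.
Year 5: ⌊$124,316 × 150%/10⌋ = $18,647. Book value $105,669.
Year 6: ⌊$105,669 × 150%/10⌋ = $15,850. Book value $89,819.
Year 7: ⌊$89,819 × 150%/10⌋ = $13,472. Book value $76,347.
Year 8: ⌊$76,347 × 150%/10⌋ = $11,452. Book value $64,895.
Year 9: ⌊$64,895 × 150%/10⌋ = $9,734. Book value $55,161.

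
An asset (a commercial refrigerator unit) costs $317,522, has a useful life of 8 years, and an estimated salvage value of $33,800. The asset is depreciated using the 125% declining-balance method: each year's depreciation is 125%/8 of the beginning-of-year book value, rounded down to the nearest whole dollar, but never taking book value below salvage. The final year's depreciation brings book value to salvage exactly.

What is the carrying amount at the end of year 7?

Depreciable base = $317,522 − $33,800 = $283,722.
Year 1: ⌊$317,522 × 125%/8⌋ = $49,612. Book value $267,910.
Year 2: ⌊$267,910 × 125%/8⌋ = $41,860. Book value $226,050.
Year 3: ⌊$226,050 × 125%/8⌋ = $35,320. Book value $190,730.
Year 4: ⌊$190,730 × 125%/8⌋ = $29,801. Book value $160,929.
Year 5: ⌊$160,929 × 125%/8⌋ = $25,145. Book value $135,784.
Year 6: ⌊$135,784 × 125%/8⌋ = $21,216. Book value $114,568.
Year 7: ⌊$114,568 × 125%/8⌋ = $17,901. Book value $96,667.

$96,667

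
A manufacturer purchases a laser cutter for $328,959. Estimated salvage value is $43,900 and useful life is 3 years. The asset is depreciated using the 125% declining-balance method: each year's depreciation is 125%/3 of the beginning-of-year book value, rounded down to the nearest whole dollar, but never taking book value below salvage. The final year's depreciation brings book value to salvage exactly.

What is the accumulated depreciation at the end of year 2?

$217,021

Depreciable base = $328,959 − $43,900 = $285,059.
Year 1: ⌊$328,959 × 125%/3⌋ = $137,066. Book value $191,893.
Year 2: ⌊$191,893 × 125%/3⌋ = $79,955. Book value $111,938.
Accumulated through year 2 = $328,959 − $111,938 = $217,021.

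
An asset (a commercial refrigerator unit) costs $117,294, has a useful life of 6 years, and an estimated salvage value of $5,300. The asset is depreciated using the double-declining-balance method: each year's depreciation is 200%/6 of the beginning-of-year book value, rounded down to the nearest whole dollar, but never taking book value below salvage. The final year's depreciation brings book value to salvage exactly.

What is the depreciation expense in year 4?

$11,584

Depreciable base = $117,294 − $5,300 = $111,994.
Year 1: ⌊$117,294 × 200%/6⌋ = $39,098. Book value $78,196.
Year 2: ⌊$78,196 × 200%/6⌋ = $26,065. Book value $52,131.
Year 3: ⌊$52,131 × 200%/6⌋ = $17,377. Book value $34,754.
Year 4: ⌊$34,754 × 200%/6⌋ = $11,584. Book value $23,170.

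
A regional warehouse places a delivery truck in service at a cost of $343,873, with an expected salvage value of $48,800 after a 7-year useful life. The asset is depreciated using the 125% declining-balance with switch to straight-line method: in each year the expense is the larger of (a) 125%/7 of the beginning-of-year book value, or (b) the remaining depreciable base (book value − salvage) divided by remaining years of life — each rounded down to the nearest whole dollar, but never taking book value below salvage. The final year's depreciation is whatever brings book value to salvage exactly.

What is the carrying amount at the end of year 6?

Depreciable base = $343,873 − $48,800 = $295,073.
Year 1: DB = ⌊$343,873 × 125%/7⌋ = $61,405; SL = ⌊$295,073/7⌋ = $42,153 → take DB $61,405. Book value $282,468.
Year 2: DB = ⌊$282,468 × 125%/7⌋ = $50,440; SL = ⌊$233,668/6⌋ = $38,944 → take DB $50,440. Book value $232,028.
Year 3: DB = ⌊$232,028 × 125%/7⌋ = $41,433; SL = ⌊$183,228/5⌋ = $36,645 → take DB $41,433. Book value $190,595.
Year 4: DB = ⌊$190,595 × 125%/7⌋ = $34,034; SL = ⌊$141,795/4⌋ = $35,448 → take SL $35,448. Book value $155,147.
Year 5: DB = ⌊$155,147 × 125%/7⌋ = $27,704; SL = ⌊$106,347/3⌋ = $35,449 → take SL $35,449. Book value $119,698.
Year 6: DB = ⌊$119,698 × 125%/7⌋ = $21,374; SL = ⌊$70,898/2⌋ = $35,449 → take SL $35,449. Book value $84,249.

$84,249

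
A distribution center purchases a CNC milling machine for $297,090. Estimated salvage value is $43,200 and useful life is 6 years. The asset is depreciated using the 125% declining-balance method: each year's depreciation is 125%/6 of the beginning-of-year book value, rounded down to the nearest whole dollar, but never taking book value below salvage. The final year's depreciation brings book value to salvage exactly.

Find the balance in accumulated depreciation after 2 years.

$110,892

Depreciable base = $297,090 − $43,200 = $253,890.
Year 1: ⌊$297,090 × 125%/6⌋ = $61,893. Book value $235,197.
Year 2: ⌊$235,197 × 125%/6⌋ = $48,999. Book value $186,198.
Accumulated through year 2 = $297,090 − $186,198 = $110,892.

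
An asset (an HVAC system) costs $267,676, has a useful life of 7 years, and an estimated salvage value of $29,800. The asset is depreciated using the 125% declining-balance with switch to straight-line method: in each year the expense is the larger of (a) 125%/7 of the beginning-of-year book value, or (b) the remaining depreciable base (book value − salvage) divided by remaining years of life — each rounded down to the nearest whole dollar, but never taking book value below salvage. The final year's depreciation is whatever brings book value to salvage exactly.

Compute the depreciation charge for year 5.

Depreciable base = $267,676 − $29,800 = $237,876.
Year 1: DB = ⌊$267,676 × 125%/7⌋ = $47,799; SL = ⌊$237,876/7⌋ = $33,982 → take DB $47,799. Book value $219,877.
Year 2: DB = ⌊$219,877 × 125%/7⌋ = $39,263; SL = ⌊$190,077/6⌋ = $31,679 → take DB $39,263. Book value $180,614.
Year 3: DB = ⌊$180,614 × 125%/7⌋ = $32,252; SL = ⌊$150,814/5⌋ = $30,162 → take DB $32,252. Book value $148,362.
Year 4: DB = ⌊$148,362 × 125%/7⌋ = $26,493; SL = ⌊$118,562/4⌋ = $29,640 → take SL $29,640. Book value $118,722.
Year 5: DB = ⌊$118,722 × 125%/7⌋ = $21,200; SL = ⌊$88,922/3⌋ = $29,640 → take SL $29,640. Book value $89,082.

$29,640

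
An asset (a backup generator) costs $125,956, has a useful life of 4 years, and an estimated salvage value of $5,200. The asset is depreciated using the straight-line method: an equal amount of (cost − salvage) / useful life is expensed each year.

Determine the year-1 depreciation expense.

$30,189

Depreciable base = $125,956 − $5,200 = $120,756.
Annual expense = $120,756 / 4 = $30,189.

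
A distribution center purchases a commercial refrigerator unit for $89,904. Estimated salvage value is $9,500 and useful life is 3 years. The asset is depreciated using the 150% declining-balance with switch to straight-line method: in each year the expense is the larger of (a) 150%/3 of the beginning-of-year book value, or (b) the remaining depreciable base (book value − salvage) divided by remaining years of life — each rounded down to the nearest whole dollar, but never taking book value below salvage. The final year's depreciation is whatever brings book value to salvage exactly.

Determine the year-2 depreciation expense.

$22,476

Depreciable base = $89,904 − $9,500 = $80,404.
Year 1: DB = ⌊$89,904 × 150%/3⌋ = $44,952; SL = ⌊$80,404/3⌋ = $26,801 → take DB $44,952. Book value $44,952.
Year 2: DB = ⌊$44,952 × 150%/3⌋ = $22,476; SL = ⌊$35,452/2⌋ = $17,726 → take DB $22,476. Book value $22,476.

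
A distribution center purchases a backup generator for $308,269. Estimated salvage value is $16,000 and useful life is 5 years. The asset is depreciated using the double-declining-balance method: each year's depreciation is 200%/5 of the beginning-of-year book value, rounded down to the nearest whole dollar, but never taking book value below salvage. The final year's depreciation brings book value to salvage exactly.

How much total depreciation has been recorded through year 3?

$241,682

Depreciable base = $308,269 − $16,000 = $292,269.
Year 1: ⌊$308,269 × 200%/5⌋ = $123,307. Book value $184,962.
Year 2: ⌊$184,962 × 200%/5⌋ = $73,984. Book value $110,978.
Year 3: ⌊$110,978 × 200%/5⌋ = $44,391. Book value $66,587.
Accumulated through year 3 = $308,269 − $66,587 = $241,682.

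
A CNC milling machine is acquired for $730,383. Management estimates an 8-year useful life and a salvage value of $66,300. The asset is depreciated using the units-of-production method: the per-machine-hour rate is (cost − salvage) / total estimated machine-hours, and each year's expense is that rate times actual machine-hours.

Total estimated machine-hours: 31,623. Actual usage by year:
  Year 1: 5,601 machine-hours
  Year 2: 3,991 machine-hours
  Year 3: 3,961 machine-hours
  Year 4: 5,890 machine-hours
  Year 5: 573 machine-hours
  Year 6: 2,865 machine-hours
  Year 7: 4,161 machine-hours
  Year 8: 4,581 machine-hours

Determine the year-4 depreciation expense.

Depreciable base = $730,383 − $66,300 = $664,083.
Rate = $664,083 / 31,623 machine-hours = $21 per machine-hour.
Year 1: 5,601 × $21 = $117,621. Book value $612,762.
Year 2: 3,991 × $21 = $83,811. Book value $528,951.
Year 3: 3,961 × $21 = $83,181. Book value $445,770.
Year 4: 5,890 × $21 = $123,690. Book value $322,080.

$123,690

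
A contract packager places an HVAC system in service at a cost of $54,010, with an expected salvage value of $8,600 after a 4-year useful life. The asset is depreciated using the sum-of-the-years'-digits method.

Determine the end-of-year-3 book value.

Depreciable base = $54,010 − $8,600 = $45,410.
Sum of the years' digits = 4+3+2+1 = 10.
Year 1: $45,410 × 4/10 = $18,164. Book value $35,846.
Year 2: $45,410 × 3/10 = $13,623. Book value $22,223.
Year 3: $45,410 × 2/10 = $9,082. Book value $13,141.

$13,141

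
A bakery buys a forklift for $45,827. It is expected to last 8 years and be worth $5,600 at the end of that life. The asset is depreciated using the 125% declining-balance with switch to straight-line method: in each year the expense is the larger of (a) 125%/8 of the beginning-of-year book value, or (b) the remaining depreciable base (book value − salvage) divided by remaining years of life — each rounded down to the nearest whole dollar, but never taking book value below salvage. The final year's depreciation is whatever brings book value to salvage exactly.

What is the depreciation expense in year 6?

Depreciable base = $45,827 − $5,600 = $40,227.
Year 1: DB = ⌊$45,827 × 125%/8⌋ = $7,160; SL = ⌊$40,227/8⌋ = $5,028 → take DB $7,160. Book value $38,667.
Year 2: DB = ⌊$38,667 × 125%/8⌋ = $6,041; SL = ⌊$33,067/7⌋ = $4,723 → take DB $6,041. Book value $32,626.
Year 3: DB = ⌊$32,626 × 125%/8⌋ = $5,097; SL = ⌊$27,026/6⌋ = $4,504 → take DB $5,097. Book value $27,529.
Year 4: DB = ⌊$27,529 × 125%/8⌋ = $4,301; SL = ⌊$21,929/5⌋ = $4,385 → take SL $4,385. Book value $23,144.
Year 5: DB = ⌊$23,144 × 125%/8⌋ = $3,616; SL = ⌊$17,544/4⌋ = $4,386 → take SL $4,386. Book value $18,758.
Year 6: DB = ⌊$18,758 × 125%/8⌋ = $2,930; SL = ⌊$13,158/3⌋ = $4,386 → take SL $4,386. Book value $14,372.

$4,386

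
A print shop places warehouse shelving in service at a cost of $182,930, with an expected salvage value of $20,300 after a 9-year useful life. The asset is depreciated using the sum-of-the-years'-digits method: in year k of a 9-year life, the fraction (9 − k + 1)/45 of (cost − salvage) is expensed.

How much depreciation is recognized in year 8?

Depreciable base = $182,930 − $20,300 = $162,630.
Sum of the years' digits = 9+8+7+6+5+4+3+2+1 = 45.
Year 1: $162,630 × 9/45 = $32,526. Book value $150,404.
Year 2: $162,630 × 8/45 = $28,912. Book value $121,492.
Year 3: $162,630 × 7/45 = $25,298. Book value $96,194.
Year 4: $162,630 × 6/45 = $21,684. Book value $74,510.
Year 5: $162,630 × 5/45 = $18,070. Book value $56,440.
Year 6: $162,630 × 4/45 = $14,456. Book value $41,984.
Year 7: $162,630 × 3/45 = $10,842. Book value $31,142.
Year 8: $162,630 × 2/45 = $7,228. Book value $23,914.

$7,228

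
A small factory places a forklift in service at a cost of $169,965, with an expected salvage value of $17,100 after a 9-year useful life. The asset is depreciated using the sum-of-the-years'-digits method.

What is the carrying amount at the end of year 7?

Depreciable base = $169,965 − $17,100 = $152,865.
Sum of the years' digits = 9+8+7+6+5+4+3+2+1 = 45.
Year 1: $152,865 × 9/45 = $30,573. Book value $139,392.
Year 2: $152,865 × 8/45 = $27,176. Book value $112,216.
Year 3: $152,865 × 7/45 = $23,779. Book value $88,437.
Year 4: $152,865 × 6/45 = $20,382. Book value $68,055.
Year 5: $152,865 × 5/45 = $16,985. Book value $51,070.
Year 6: $152,865 × 4/45 = $13,588. Book value $37,482.
Year 7: $152,865 × 3/45 = $10,191. Book value $27,291.

$27,291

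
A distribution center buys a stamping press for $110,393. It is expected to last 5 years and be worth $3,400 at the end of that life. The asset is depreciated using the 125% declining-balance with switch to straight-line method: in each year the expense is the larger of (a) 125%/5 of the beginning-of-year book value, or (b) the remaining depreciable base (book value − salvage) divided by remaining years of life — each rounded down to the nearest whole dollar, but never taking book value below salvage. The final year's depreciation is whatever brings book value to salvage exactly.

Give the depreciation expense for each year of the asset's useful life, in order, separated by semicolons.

$27,598; $20,698; $19,565; $19,566; $19,566

Depreciable base = $110,393 − $3,400 = $106,993.
Year 1: DB = ⌊$110,393 × 125%/5⌋ = $27,598; SL = ⌊$106,993/5⌋ = $21,398 → take DB $27,598. Book value $82,795.
Year 2: DB = ⌊$82,795 × 125%/5⌋ = $20,698; SL = ⌊$79,395/4⌋ = $19,848 → take DB $20,698. Book value $62,097.
Year 3: DB = ⌊$62,097 × 125%/5⌋ = $15,524; SL = ⌊$58,697/3⌋ = $19,565 → take SL $19,565. Book value $42,532.
Year 4: DB = ⌊$42,532 × 125%/5⌋ = $10,633; SL = ⌊$39,132/2⌋ = $19,566 → take SL $19,566. Book value $22,966.
Year 5 (final): $22,966 − $3,400 = $19,566. Book value $3,400.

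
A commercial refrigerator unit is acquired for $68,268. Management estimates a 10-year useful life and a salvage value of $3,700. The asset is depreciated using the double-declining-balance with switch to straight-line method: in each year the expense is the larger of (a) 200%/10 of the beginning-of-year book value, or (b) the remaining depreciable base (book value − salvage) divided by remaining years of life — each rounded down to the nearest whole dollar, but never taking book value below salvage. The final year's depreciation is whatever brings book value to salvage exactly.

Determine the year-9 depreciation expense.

$3,540

Depreciable base = $68,268 − $3,700 = $64,568.
Year 1: DB = ⌊$68,268 × 200%/10⌋ = $13,653; SL = ⌊$64,568/10⌋ = $6,456 → take DB $13,653. Book value $54,615.
Year 2: DB = ⌊$54,615 × 200%/10⌋ = $10,923; SL = ⌊$50,915/9⌋ = $5,657 → take DB $10,923. Book value $43,692.
Year 3: DB = ⌊$43,692 × 200%/10⌋ = $8,738; SL = ⌊$39,992/8⌋ = $4,999 → take DB $8,738. Book value $34,954.
Year 4: DB = ⌊$34,954 × 200%/10⌋ = $6,990; SL = ⌊$31,254/7⌋ = $4,464 → take DB $6,990. Book value $27,964.
Year 5: DB = ⌊$27,964 × 200%/10⌋ = $5,592; SL = ⌊$24,264/6⌋ = $4,044 → take DB $5,592. Book value $22,372.
Year 6: DB = ⌊$22,372 × 200%/10⌋ = $4,474; SL = ⌊$18,672/5⌋ = $3,734 → take DB $4,474. Book value $17,898.
Year 7: DB = ⌊$17,898 × 200%/10⌋ = $3,579; SL = ⌊$14,198/4⌋ = $3,549 → take DB $3,579. Book value $14,319.
Year 8: DB = ⌊$14,319 × 200%/10⌋ = $2,863; SL = ⌊$10,619/3⌋ = $3,539 → take SL $3,539. Book value $10,780.
Year 9: DB = ⌊$10,780 × 200%/10⌋ = $2,156; SL = ⌊$7,080/2⌋ = $3,540 → take SL $3,540. Book value $7,240.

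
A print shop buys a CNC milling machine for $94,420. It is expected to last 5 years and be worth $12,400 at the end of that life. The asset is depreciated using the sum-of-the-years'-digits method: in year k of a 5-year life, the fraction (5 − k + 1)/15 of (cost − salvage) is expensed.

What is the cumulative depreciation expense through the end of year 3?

Depreciable base = $94,420 − $12,400 = $82,020.
Sum of the years' digits = 5+4+3+2+1 = 15.
Year 1: $82,020 × 5/15 = $27,340. Book value $67,080.
Year 2: $82,020 × 4/15 = $21,872. Book value $45,208.
Year 3: $82,020 × 3/15 = $16,404. Book value $28,804.
Accumulated through year 3 = $94,420 − $28,804 = $65,616.

$65,616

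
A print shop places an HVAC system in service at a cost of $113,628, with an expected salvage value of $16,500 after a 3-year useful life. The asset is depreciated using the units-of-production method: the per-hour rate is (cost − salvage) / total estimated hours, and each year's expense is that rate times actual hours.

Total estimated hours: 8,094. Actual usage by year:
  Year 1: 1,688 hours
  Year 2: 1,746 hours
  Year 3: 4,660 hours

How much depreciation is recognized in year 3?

Depreciable base = $113,628 − $16,500 = $97,128.
Rate = $97,128 / 8,094 hours = $12 per hour.
Year 1: 1,688 × $12 = $20,256. Book value $93,372.
Year 2: 1,746 × $12 = $20,952. Book value $72,420.
Year 3: 4,660 × $12 = $55,920. Book value $16,500.

$55,920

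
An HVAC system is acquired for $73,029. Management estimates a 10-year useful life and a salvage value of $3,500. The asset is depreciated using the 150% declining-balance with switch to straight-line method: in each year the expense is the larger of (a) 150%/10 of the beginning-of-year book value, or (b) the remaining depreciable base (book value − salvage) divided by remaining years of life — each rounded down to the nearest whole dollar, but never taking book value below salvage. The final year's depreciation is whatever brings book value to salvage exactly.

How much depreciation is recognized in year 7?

$5,770

Depreciable base = $73,029 − $3,500 = $69,529.
Year 1: DB = ⌊$73,029 × 150%/10⌋ = $10,954; SL = ⌊$69,529/10⌋ = $6,952 → take DB $10,954. Book value $62,075.
Year 2: DB = ⌊$62,075 × 150%/10⌋ = $9,311; SL = ⌊$58,575/9⌋ = $6,508 → take DB $9,311. Book value $52,764.
Year 3: DB = ⌊$52,764 × 150%/10⌋ = $7,914; SL = ⌊$49,264/8⌋ = $6,158 → take DB $7,914. Book value $44,850.
Year 4: DB = ⌊$44,850 × 150%/10⌋ = $6,727; SL = ⌊$41,350/7⌋ = $5,907 → take DB $6,727. Book value $38,123.
Year 5: DB = ⌊$38,123 × 150%/10⌋ = $5,718; SL = ⌊$34,623/6⌋ = $5,770 → take SL $5,770. Book value $32,353.
Year 6: DB = ⌊$32,353 × 150%/10⌋ = $4,852; SL = ⌊$28,853/5⌋ = $5,770 → take SL $5,770. Book value $26,583.
Year 7: DB = ⌊$26,583 × 150%/10⌋ = $3,987; SL = ⌊$23,083/4⌋ = $5,770 → take SL $5,770. Book value $20,813.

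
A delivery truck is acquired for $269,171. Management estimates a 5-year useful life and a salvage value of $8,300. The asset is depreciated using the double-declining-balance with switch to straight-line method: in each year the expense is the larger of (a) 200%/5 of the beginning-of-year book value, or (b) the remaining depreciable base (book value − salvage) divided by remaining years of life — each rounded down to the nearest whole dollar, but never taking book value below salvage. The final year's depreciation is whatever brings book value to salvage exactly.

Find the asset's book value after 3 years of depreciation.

$58,142

Depreciable base = $269,171 − $8,300 = $260,871.
Year 1: DB = ⌊$269,171 × 200%/5⌋ = $107,668; SL = ⌊$260,871/5⌋ = $52,174 → take DB $107,668. Book value $161,503.
Year 2: DB = ⌊$161,503 × 200%/5⌋ = $64,601; SL = ⌊$153,203/4⌋ = $38,300 → take DB $64,601. Book value $96,902.
Year 3: DB = ⌊$96,902 × 200%/5⌋ = $38,760; SL = ⌊$88,602/3⌋ = $29,534 → take DB $38,760. Book value $58,142.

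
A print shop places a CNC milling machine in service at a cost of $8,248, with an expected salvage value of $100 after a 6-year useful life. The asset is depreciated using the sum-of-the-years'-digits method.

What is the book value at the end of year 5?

$488

Depreciable base = $8,248 − $100 = $8,148.
Sum of the years' digits = 6+5+4+3+2+1 = 21.
Year 1: $8,148 × 6/21 = $2,328. Book value $5,920.
Year 2: $8,148 × 5/21 = $1,940. Book value $3,980.
Year 3: $8,148 × 4/21 = $1,552. Book value $2,428.
Year 4: $8,148 × 3/21 = $1,164. Book value $1,264.
Year 5: $8,148 × 2/21 = $776. Book value $488.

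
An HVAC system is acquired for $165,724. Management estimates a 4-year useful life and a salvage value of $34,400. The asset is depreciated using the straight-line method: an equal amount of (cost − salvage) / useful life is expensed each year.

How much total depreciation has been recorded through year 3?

Depreciable base = $165,724 − $34,400 = $131,324.
Annual expense = $131,324 / 4 = $32,831.
End of year 1: book value $132,893.
End of year 2: book value $100,062.
End of year 3: book value $67,231.
Accumulated through year 3 = $165,724 − $67,231 = $98,493.

$98,493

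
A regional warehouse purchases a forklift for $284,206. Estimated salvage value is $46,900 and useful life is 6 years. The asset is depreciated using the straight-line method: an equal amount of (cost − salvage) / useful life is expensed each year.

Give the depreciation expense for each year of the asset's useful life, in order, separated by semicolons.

$39,551; $39,551; $39,551; $39,551; $39,551; $39,551

Depreciable base = $284,206 − $46,900 = $237,306.
Annual expense = $237,306 / 6 = $39,551.
End of year 1: book value $244,655.
End of year 2: book value $205,104.
End of year 3: book value $165,553.
End of year 4: book value $126,002.
End of year 5: book value $86,451.
End of year 6: book value $46,900.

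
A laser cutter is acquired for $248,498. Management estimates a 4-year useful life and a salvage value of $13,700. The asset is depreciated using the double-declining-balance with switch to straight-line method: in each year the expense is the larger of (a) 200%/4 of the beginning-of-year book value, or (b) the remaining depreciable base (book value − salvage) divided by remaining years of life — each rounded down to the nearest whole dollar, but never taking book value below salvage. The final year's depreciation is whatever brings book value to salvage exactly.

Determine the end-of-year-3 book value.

Depreciable base = $248,498 − $13,700 = $234,798.
Year 1: DB = ⌊$248,498 × 200%/4⌋ = $124,249; SL = ⌊$234,798/4⌋ = $58,699 → take DB $124,249. Book value $124,249.
Year 2: DB = ⌊$124,249 × 200%/4⌋ = $62,124; SL = ⌊$110,549/3⌋ = $36,849 → take DB $62,124. Book value $62,125.
Year 3: DB = ⌊$62,125 × 200%/4⌋ = $31,062; SL = ⌊$48,425/2⌋ = $24,212 → take DB $31,062. Book value $31,063.

$31,063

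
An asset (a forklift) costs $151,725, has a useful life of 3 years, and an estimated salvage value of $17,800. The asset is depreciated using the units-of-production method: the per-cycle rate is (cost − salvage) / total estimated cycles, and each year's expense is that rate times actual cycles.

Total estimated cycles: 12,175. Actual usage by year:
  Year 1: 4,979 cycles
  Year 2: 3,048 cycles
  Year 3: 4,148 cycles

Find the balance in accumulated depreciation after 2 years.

Depreciable base = $151,725 − $17,800 = $133,925.
Rate = $133,925 / 12,175 cycles = $11 per cycle.
Year 1: 4,979 × $11 = $54,769. Book value $96,956.
Year 2: 3,048 × $11 = $33,528. Book value $63,428.
Accumulated through year 2 = $151,725 − $63,428 = $88,297.

$88,297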